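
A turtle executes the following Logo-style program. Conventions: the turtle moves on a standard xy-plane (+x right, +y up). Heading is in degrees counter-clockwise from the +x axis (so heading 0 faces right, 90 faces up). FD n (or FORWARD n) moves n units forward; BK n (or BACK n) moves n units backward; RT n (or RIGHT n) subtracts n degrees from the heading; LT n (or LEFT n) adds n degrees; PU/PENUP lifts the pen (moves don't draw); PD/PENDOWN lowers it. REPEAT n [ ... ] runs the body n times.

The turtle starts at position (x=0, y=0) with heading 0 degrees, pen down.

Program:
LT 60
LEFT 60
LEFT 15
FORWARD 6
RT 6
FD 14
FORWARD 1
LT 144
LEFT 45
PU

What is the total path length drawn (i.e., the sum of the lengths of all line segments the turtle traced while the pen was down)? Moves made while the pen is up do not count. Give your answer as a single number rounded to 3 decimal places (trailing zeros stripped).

Answer: 21

Derivation:
Executing turtle program step by step:
Start: pos=(0,0), heading=0, pen down
LT 60: heading 0 -> 60
LT 60: heading 60 -> 120
LT 15: heading 120 -> 135
FD 6: (0,0) -> (-4.243,4.243) [heading=135, draw]
RT 6: heading 135 -> 129
FD 14: (-4.243,4.243) -> (-13.053,15.123) [heading=129, draw]
FD 1: (-13.053,15.123) -> (-13.682,15.9) [heading=129, draw]
LT 144: heading 129 -> 273
LT 45: heading 273 -> 318
PU: pen up
Final: pos=(-13.682,15.9), heading=318, 3 segment(s) drawn

Segment lengths:
  seg 1: (0,0) -> (-4.243,4.243), length = 6
  seg 2: (-4.243,4.243) -> (-13.053,15.123), length = 14
  seg 3: (-13.053,15.123) -> (-13.682,15.9), length = 1
Total = 21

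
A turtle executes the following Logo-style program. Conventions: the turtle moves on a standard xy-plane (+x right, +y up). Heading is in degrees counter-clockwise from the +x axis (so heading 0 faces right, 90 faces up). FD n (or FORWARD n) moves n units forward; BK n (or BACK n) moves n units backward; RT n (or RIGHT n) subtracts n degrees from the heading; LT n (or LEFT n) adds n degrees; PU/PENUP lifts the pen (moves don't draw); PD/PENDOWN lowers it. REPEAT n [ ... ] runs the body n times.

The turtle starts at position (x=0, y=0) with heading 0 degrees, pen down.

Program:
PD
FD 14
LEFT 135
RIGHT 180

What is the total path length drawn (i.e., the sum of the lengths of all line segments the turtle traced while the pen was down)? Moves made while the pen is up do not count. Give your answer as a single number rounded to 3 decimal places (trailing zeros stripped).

Answer: 14

Derivation:
Executing turtle program step by step:
Start: pos=(0,0), heading=0, pen down
PD: pen down
FD 14: (0,0) -> (14,0) [heading=0, draw]
LT 135: heading 0 -> 135
RT 180: heading 135 -> 315
Final: pos=(14,0), heading=315, 1 segment(s) drawn

Segment lengths:
  seg 1: (0,0) -> (14,0), length = 14
Total = 14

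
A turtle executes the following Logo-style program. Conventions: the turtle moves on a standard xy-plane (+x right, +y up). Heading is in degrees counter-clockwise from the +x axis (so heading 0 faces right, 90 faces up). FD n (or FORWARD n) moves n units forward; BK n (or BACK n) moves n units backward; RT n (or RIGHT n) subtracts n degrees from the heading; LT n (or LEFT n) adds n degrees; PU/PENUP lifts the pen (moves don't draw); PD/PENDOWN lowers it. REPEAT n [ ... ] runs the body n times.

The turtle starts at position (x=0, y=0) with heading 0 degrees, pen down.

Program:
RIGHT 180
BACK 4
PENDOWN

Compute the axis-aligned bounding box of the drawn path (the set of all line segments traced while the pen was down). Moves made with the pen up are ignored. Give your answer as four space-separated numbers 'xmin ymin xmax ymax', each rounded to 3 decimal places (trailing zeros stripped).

Executing turtle program step by step:
Start: pos=(0,0), heading=0, pen down
RT 180: heading 0 -> 180
BK 4: (0,0) -> (4,0) [heading=180, draw]
PD: pen down
Final: pos=(4,0), heading=180, 1 segment(s) drawn

Segment endpoints: x in {0, 4}, y in {0, 0}
xmin=0, ymin=0, xmax=4, ymax=0

Answer: 0 0 4 0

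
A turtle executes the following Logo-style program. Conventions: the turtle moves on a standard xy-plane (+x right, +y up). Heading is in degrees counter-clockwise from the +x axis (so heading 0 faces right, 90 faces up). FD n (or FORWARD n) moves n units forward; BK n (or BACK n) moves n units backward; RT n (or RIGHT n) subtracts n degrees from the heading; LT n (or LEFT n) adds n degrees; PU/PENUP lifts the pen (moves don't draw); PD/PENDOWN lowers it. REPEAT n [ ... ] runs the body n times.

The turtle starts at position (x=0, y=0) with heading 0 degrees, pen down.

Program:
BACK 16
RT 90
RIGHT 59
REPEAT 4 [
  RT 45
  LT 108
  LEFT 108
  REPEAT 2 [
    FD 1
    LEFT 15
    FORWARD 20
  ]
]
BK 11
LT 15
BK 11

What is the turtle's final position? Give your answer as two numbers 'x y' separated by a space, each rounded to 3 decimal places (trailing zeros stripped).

Answer: -0.353 11.213

Derivation:
Executing turtle program step by step:
Start: pos=(0,0), heading=0, pen down
BK 16: (0,0) -> (-16,0) [heading=0, draw]
RT 90: heading 0 -> 270
RT 59: heading 270 -> 211
REPEAT 4 [
  -- iteration 1/4 --
  RT 45: heading 211 -> 166
  LT 108: heading 166 -> 274
  LT 108: heading 274 -> 22
  REPEAT 2 [
    -- iteration 1/2 --
    FD 1: (-16,0) -> (-15.073,0.375) [heading=22, draw]
    LT 15: heading 22 -> 37
    FD 20: (-15.073,0.375) -> (0.9,12.411) [heading=37, draw]
    -- iteration 2/2 --
    FD 1: (0.9,12.411) -> (1.699,13.013) [heading=37, draw]
    LT 15: heading 37 -> 52
    FD 20: (1.699,13.013) -> (14.012,28.773) [heading=52, draw]
  ]
  -- iteration 2/4 --
  RT 45: heading 52 -> 7
  LT 108: heading 7 -> 115
  LT 108: heading 115 -> 223
  REPEAT 2 [
    -- iteration 1/2 --
    FD 1: (14.012,28.773) -> (13.28,28.091) [heading=223, draw]
    LT 15: heading 223 -> 238
    FD 20: (13.28,28.091) -> (2.682,11.13) [heading=238, draw]
    -- iteration 2/2 --
    FD 1: (2.682,11.13) -> (2.152,10.282) [heading=238, draw]
    LT 15: heading 238 -> 253
    FD 20: (2.152,10.282) -> (-3.695,-8.844) [heading=253, draw]
  ]
  -- iteration 3/4 --
  RT 45: heading 253 -> 208
  LT 108: heading 208 -> 316
  LT 108: heading 316 -> 64
  REPEAT 2 [
    -- iteration 1/2 --
    FD 1: (-3.695,-8.844) -> (-3.257,-7.945) [heading=64, draw]
    LT 15: heading 64 -> 79
    FD 20: (-3.257,-7.945) -> (0.559,11.687) [heading=79, draw]
    -- iteration 2/2 --
    FD 1: (0.559,11.687) -> (0.75,12.669) [heading=79, draw]
    LT 15: heading 79 -> 94
    FD 20: (0.75,12.669) -> (-0.645,32.62) [heading=94, draw]
  ]
  -- iteration 4/4 --
  RT 45: heading 94 -> 49
  LT 108: heading 49 -> 157
  LT 108: heading 157 -> 265
  REPEAT 2 [
    -- iteration 1/2 --
    FD 1: (-0.645,32.62) -> (-0.732,31.624) [heading=265, draw]
    LT 15: heading 265 -> 280
    FD 20: (-0.732,31.624) -> (2.741,11.928) [heading=280, draw]
    -- iteration 2/2 --
    FD 1: (2.741,11.928) -> (2.914,10.943) [heading=280, draw]
    LT 15: heading 280 -> 295
    FD 20: (2.914,10.943) -> (11.367,-7.183) [heading=295, draw]
  ]
]
BK 11: (11.367,-7.183) -> (6.718,2.786) [heading=295, draw]
LT 15: heading 295 -> 310
BK 11: (6.718,2.786) -> (-0.353,11.213) [heading=310, draw]
Final: pos=(-0.353,11.213), heading=310, 19 segment(s) drawn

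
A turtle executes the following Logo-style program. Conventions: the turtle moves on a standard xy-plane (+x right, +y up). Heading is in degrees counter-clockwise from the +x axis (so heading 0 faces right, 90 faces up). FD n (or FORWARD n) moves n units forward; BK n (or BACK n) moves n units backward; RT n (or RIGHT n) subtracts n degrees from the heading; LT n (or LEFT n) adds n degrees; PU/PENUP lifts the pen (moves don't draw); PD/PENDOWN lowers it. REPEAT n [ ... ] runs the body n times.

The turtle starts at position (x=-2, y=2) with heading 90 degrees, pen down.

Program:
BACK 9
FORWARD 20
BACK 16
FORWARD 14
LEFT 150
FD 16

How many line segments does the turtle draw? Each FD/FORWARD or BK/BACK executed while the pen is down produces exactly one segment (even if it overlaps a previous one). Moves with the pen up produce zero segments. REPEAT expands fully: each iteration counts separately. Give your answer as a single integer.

Answer: 5

Derivation:
Executing turtle program step by step:
Start: pos=(-2,2), heading=90, pen down
BK 9: (-2,2) -> (-2,-7) [heading=90, draw]
FD 20: (-2,-7) -> (-2,13) [heading=90, draw]
BK 16: (-2,13) -> (-2,-3) [heading=90, draw]
FD 14: (-2,-3) -> (-2,11) [heading=90, draw]
LT 150: heading 90 -> 240
FD 16: (-2,11) -> (-10,-2.856) [heading=240, draw]
Final: pos=(-10,-2.856), heading=240, 5 segment(s) drawn
Segments drawn: 5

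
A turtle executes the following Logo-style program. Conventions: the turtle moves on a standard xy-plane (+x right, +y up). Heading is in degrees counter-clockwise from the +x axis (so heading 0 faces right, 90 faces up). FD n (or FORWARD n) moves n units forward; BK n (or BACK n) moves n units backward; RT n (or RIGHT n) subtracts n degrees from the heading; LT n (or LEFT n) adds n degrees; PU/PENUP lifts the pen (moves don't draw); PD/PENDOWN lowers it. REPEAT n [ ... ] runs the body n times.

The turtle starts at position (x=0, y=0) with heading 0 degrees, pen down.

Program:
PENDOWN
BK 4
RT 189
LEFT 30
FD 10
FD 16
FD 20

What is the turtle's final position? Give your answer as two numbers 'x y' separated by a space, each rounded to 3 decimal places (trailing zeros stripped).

Answer: -46.945 -16.485

Derivation:
Executing turtle program step by step:
Start: pos=(0,0), heading=0, pen down
PD: pen down
BK 4: (0,0) -> (-4,0) [heading=0, draw]
RT 189: heading 0 -> 171
LT 30: heading 171 -> 201
FD 10: (-4,0) -> (-13.336,-3.584) [heading=201, draw]
FD 16: (-13.336,-3.584) -> (-28.273,-9.318) [heading=201, draw]
FD 20: (-28.273,-9.318) -> (-46.945,-16.485) [heading=201, draw]
Final: pos=(-46.945,-16.485), heading=201, 4 segment(s) drawn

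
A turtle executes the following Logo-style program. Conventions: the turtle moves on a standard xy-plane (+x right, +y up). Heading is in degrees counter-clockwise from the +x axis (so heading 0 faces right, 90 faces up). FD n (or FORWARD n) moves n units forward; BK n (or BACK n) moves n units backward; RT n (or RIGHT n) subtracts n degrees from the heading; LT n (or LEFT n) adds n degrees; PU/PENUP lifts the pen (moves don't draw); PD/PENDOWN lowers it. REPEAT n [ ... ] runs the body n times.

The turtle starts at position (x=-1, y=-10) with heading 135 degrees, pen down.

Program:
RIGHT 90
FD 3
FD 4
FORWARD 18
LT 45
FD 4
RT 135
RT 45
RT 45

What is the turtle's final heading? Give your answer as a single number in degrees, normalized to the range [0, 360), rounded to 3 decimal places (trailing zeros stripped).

Answer: 225

Derivation:
Executing turtle program step by step:
Start: pos=(-1,-10), heading=135, pen down
RT 90: heading 135 -> 45
FD 3: (-1,-10) -> (1.121,-7.879) [heading=45, draw]
FD 4: (1.121,-7.879) -> (3.95,-5.05) [heading=45, draw]
FD 18: (3.95,-5.05) -> (16.678,7.678) [heading=45, draw]
LT 45: heading 45 -> 90
FD 4: (16.678,7.678) -> (16.678,11.678) [heading=90, draw]
RT 135: heading 90 -> 315
RT 45: heading 315 -> 270
RT 45: heading 270 -> 225
Final: pos=(16.678,11.678), heading=225, 4 segment(s) drawn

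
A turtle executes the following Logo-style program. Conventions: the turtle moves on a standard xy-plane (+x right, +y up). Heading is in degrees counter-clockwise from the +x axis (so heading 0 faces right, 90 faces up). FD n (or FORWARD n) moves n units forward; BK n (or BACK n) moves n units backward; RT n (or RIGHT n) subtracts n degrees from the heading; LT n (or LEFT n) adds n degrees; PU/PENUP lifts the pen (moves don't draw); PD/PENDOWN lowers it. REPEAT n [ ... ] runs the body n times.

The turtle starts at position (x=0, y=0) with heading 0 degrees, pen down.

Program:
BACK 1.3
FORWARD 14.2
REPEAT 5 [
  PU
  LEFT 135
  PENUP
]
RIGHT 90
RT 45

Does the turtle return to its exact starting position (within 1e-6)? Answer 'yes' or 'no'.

Answer: no

Derivation:
Executing turtle program step by step:
Start: pos=(0,0), heading=0, pen down
BK 1.3: (0,0) -> (-1.3,0) [heading=0, draw]
FD 14.2: (-1.3,0) -> (12.9,0) [heading=0, draw]
REPEAT 5 [
  -- iteration 1/5 --
  PU: pen up
  LT 135: heading 0 -> 135
  PU: pen up
  -- iteration 2/5 --
  PU: pen up
  LT 135: heading 135 -> 270
  PU: pen up
  -- iteration 3/5 --
  PU: pen up
  LT 135: heading 270 -> 45
  PU: pen up
  -- iteration 4/5 --
  PU: pen up
  LT 135: heading 45 -> 180
  PU: pen up
  -- iteration 5/5 --
  PU: pen up
  LT 135: heading 180 -> 315
  PU: pen up
]
RT 90: heading 315 -> 225
RT 45: heading 225 -> 180
Final: pos=(12.9,0), heading=180, 2 segment(s) drawn

Start position: (0, 0)
Final position: (12.9, 0)
Distance = 12.9; >= 1e-6 -> NOT closed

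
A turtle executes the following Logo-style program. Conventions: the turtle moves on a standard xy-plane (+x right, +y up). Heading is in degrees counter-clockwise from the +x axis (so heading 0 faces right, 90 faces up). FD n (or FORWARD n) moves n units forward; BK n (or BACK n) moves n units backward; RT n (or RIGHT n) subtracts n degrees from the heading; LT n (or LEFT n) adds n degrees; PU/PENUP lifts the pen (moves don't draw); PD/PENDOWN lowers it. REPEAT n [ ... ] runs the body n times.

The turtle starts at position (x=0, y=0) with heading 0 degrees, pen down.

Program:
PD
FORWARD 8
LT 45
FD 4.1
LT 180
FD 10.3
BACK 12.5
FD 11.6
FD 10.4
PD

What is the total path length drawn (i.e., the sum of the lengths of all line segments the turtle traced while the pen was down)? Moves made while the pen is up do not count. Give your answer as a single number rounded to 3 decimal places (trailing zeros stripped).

Answer: 56.9

Derivation:
Executing turtle program step by step:
Start: pos=(0,0), heading=0, pen down
PD: pen down
FD 8: (0,0) -> (8,0) [heading=0, draw]
LT 45: heading 0 -> 45
FD 4.1: (8,0) -> (10.899,2.899) [heading=45, draw]
LT 180: heading 45 -> 225
FD 10.3: (10.899,2.899) -> (3.616,-4.384) [heading=225, draw]
BK 12.5: (3.616,-4.384) -> (12.455,4.455) [heading=225, draw]
FD 11.6: (12.455,4.455) -> (4.252,-3.748) [heading=225, draw]
FD 10.4: (4.252,-3.748) -> (-3.102,-11.102) [heading=225, draw]
PD: pen down
Final: pos=(-3.102,-11.102), heading=225, 6 segment(s) drawn

Segment lengths:
  seg 1: (0,0) -> (8,0), length = 8
  seg 2: (8,0) -> (10.899,2.899), length = 4.1
  seg 3: (10.899,2.899) -> (3.616,-4.384), length = 10.3
  seg 4: (3.616,-4.384) -> (12.455,4.455), length = 12.5
  seg 5: (12.455,4.455) -> (4.252,-3.748), length = 11.6
  seg 6: (4.252,-3.748) -> (-3.102,-11.102), length = 10.4
Total = 56.9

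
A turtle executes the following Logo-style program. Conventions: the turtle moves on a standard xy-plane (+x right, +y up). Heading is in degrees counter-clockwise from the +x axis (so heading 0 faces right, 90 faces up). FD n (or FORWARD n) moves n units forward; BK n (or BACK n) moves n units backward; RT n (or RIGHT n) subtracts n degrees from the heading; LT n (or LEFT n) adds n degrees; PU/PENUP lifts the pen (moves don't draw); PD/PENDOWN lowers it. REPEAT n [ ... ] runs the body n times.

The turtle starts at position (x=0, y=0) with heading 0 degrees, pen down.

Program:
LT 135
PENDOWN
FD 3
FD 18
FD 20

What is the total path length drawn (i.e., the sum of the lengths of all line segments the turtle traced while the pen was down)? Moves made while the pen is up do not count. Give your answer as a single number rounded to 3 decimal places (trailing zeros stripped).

Answer: 41

Derivation:
Executing turtle program step by step:
Start: pos=(0,0), heading=0, pen down
LT 135: heading 0 -> 135
PD: pen down
FD 3: (0,0) -> (-2.121,2.121) [heading=135, draw]
FD 18: (-2.121,2.121) -> (-14.849,14.849) [heading=135, draw]
FD 20: (-14.849,14.849) -> (-28.991,28.991) [heading=135, draw]
Final: pos=(-28.991,28.991), heading=135, 3 segment(s) drawn

Segment lengths:
  seg 1: (0,0) -> (-2.121,2.121), length = 3
  seg 2: (-2.121,2.121) -> (-14.849,14.849), length = 18
  seg 3: (-14.849,14.849) -> (-28.991,28.991), length = 20
Total = 41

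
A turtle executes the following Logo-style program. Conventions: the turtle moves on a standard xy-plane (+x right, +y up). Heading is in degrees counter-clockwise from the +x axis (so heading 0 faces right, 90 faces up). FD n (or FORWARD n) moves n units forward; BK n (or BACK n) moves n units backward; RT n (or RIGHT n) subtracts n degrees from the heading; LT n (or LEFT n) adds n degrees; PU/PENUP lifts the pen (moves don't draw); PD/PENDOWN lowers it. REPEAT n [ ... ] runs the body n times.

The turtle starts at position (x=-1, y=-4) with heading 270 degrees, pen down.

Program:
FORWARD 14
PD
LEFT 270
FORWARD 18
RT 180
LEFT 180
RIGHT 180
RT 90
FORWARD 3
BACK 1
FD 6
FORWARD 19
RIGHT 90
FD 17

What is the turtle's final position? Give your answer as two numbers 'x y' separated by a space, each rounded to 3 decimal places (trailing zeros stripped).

Answer: -36 -45

Derivation:
Executing turtle program step by step:
Start: pos=(-1,-4), heading=270, pen down
FD 14: (-1,-4) -> (-1,-18) [heading=270, draw]
PD: pen down
LT 270: heading 270 -> 180
FD 18: (-1,-18) -> (-19,-18) [heading=180, draw]
RT 180: heading 180 -> 0
LT 180: heading 0 -> 180
RT 180: heading 180 -> 0
RT 90: heading 0 -> 270
FD 3: (-19,-18) -> (-19,-21) [heading=270, draw]
BK 1: (-19,-21) -> (-19,-20) [heading=270, draw]
FD 6: (-19,-20) -> (-19,-26) [heading=270, draw]
FD 19: (-19,-26) -> (-19,-45) [heading=270, draw]
RT 90: heading 270 -> 180
FD 17: (-19,-45) -> (-36,-45) [heading=180, draw]
Final: pos=(-36,-45), heading=180, 7 segment(s) drawn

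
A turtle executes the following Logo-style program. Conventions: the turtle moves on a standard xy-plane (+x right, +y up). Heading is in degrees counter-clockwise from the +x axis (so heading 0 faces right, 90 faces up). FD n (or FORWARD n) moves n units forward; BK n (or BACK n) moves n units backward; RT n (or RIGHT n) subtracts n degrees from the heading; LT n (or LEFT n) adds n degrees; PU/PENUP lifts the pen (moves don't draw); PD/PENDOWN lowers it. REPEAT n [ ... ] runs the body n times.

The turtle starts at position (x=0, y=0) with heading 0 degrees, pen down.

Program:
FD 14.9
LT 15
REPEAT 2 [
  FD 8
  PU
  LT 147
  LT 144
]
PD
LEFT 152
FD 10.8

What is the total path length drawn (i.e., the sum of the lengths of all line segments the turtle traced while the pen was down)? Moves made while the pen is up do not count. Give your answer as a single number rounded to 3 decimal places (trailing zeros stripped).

Answer: 33.7

Derivation:
Executing turtle program step by step:
Start: pos=(0,0), heading=0, pen down
FD 14.9: (0,0) -> (14.9,0) [heading=0, draw]
LT 15: heading 0 -> 15
REPEAT 2 [
  -- iteration 1/2 --
  FD 8: (14.9,0) -> (22.627,2.071) [heading=15, draw]
  PU: pen up
  LT 147: heading 15 -> 162
  LT 144: heading 162 -> 306
  -- iteration 2/2 --
  FD 8: (22.627,2.071) -> (27.33,-4.402) [heading=306, move]
  PU: pen up
  LT 147: heading 306 -> 93
  LT 144: heading 93 -> 237
]
PD: pen down
LT 152: heading 237 -> 29
FD 10.8: (27.33,-4.402) -> (36.776,0.834) [heading=29, draw]
Final: pos=(36.776,0.834), heading=29, 3 segment(s) drawn

Segment lengths:
  seg 1: (0,0) -> (14.9,0), length = 14.9
  seg 2: (14.9,0) -> (22.627,2.071), length = 8
  seg 3: (27.33,-4.402) -> (36.776,0.834), length = 10.8
Total = 33.7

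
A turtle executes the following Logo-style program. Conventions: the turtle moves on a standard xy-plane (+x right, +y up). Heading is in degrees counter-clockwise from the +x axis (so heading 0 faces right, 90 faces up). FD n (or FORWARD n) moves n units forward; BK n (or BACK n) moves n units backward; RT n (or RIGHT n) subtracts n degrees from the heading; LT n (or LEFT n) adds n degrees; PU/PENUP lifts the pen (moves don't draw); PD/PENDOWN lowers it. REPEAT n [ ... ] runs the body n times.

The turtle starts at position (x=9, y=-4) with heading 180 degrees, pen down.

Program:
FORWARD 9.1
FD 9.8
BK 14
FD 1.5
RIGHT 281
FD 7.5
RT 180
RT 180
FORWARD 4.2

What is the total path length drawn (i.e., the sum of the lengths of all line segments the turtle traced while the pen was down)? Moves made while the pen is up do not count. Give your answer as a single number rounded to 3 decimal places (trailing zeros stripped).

Answer: 46.1

Derivation:
Executing turtle program step by step:
Start: pos=(9,-4), heading=180, pen down
FD 9.1: (9,-4) -> (-0.1,-4) [heading=180, draw]
FD 9.8: (-0.1,-4) -> (-9.9,-4) [heading=180, draw]
BK 14: (-9.9,-4) -> (4.1,-4) [heading=180, draw]
FD 1.5: (4.1,-4) -> (2.6,-4) [heading=180, draw]
RT 281: heading 180 -> 259
FD 7.5: (2.6,-4) -> (1.169,-11.362) [heading=259, draw]
RT 180: heading 259 -> 79
RT 180: heading 79 -> 259
FD 4.2: (1.169,-11.362) -> (0.368,-15.485) [heading=259, draw]
Final: pos=(0.368,-15.485), heading=259, 6 segment(s) drawn

Segment lengths:
  seg 1: (9,-4) -> (-0.1,-4), length = 9.1
  seg 2: (-0.1,-4) -> (-9.9,-4), length = 9.8
  seg 3: (-9.9,-4) -> (4.1,-4), length = 14
  seg 4: (4.1,-4) -> (2.6,-4), length = 1.5
  seg 5: (2.6,-4) -> (1.169,-11.362), length = 7.5
  seg 6: (1.169,-11.362) -> (0.368,-15.485), length = 4.2
Total = 46.1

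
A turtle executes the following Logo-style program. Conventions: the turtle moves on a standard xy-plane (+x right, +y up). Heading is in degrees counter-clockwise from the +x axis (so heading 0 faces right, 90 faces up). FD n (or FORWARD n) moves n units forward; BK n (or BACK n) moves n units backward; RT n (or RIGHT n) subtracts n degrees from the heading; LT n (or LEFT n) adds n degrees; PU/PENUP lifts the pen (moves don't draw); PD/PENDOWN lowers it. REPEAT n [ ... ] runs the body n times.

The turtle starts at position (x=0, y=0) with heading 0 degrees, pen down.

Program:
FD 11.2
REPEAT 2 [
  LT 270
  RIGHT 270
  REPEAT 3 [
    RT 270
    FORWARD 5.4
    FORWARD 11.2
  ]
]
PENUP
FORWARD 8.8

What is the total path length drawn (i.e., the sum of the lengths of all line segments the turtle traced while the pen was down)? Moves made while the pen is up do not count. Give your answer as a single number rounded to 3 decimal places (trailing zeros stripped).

Executing turtle program step by step:
Start: pos=(0,0), heading=0, pen down
FD 11.2: (0,0) -> (11.2,0) [heading=0, draw]
REPEAT 2 [
  -- iteration 1/2 --
  LT 270: heading 0 -> 270
  RT 270: heading 270 -> 0
  REPEAT 3 [
    -- iteration 1/3 --
    RT 270: heading 0 -> 90
    FD 5.4: (11.2,0) -> (11.2,5.4) [heading=90, draw]
    FD 11.2: (11.2,5.4) -> (11.2,16.6) [heading=90, draw]
    -- iteration 2/3 --
    RT 270: heading 90 -> 180
    FD 5.4: (11.2,16.6) -> (5.8,16.6) [heading=180, draw]
    FD 11.2: (5.8,16.6) -> (-5.4,16.6) [heading=180, draw]
    -- iteration 3/3 --
    RT 270: heading 180 -> 270
    FD 5.4: (-5.4,16.6) -> (-5.4,11.2) [heading=270, draw]
    FD 11.2: (-5.4,11.2) -> (-5.4,0) [heading=270, draw]
  ]
  -- iteration 2/2 --
  LT 270: heading 270 -> 180
  RT 270: heading 180 -> 270
  REPEAT 3 [
    -- iteration 1/3 --
    RT 270: heading 270 -> 0
    FD 5.4: (-5.4,0) -> (0,0) [heading=0, draw]
    FD 11.2: (0,0) -> (11.2,0) [heading=0, draw]
    -- iteration 2/3 --
    RT 270: heading 0 -> 90
    FD 5.4: (11.2,0) -> (11.2,5.4) [heading=90, draw]
    FD 11.2: (11.2,5.4) -> (11.2,16.6) [heading=90, draw]
    -- iteration 3/3 --
    RT 270: heading 90 -> 180
    FD 5.4: (11.2,16.6) -> (5.8,16.6) [heading=180, draw]
    FD 11.2: (5.8,16.6) -> (-5.4,16.6) [heading=180, draw]
  ]
]
PU: pen up
FD 8.8: (-5.4,16.6) -> (-14.2,16.6) [heading=180, move]
Final: pos=(-14.2,16.6), heading=180, 13 segment(s) drawn

Segment lengths:
  seg 1: (0,0) -> (11.2,0), length = 11.2
  seg 2: (11.2,0) -> (11.2,5.4), length = 5.4
  seg 3: (11.2,5.4) -> (11.2,16.6), length = 11.2
  seg 4: (11.2,16.6) -> (5.8,16.6), length = 5.4
  seg 5: (5.8,16.6) -> (-5.4,16.6), length = 11.2
  seg 6: (-5.4,16.6) -> (-5.4,11.2), length = 5.4
  seg 7: (-5.4,11.2) -> (-5.4,0), length = 11.2
  seg 8: (-5.4,0) -> (0,0), length = 5.4
  seg 9: (0,0) -> (11.2,0), length = 11.2
  seg 10: (11.2,0) -> (11.2,5.4), length = 5.4
  seg 11: (11.2,5.4) -> (11.2,16.6), length = 11.2
  seg 12: (11.2,16.6) -> (5.8,16.6), length = 5.4
  seg 13: (5.8,16.6) -> (-5.4,16.6), length = 11.2
Total = 110.8

Answer: 110.8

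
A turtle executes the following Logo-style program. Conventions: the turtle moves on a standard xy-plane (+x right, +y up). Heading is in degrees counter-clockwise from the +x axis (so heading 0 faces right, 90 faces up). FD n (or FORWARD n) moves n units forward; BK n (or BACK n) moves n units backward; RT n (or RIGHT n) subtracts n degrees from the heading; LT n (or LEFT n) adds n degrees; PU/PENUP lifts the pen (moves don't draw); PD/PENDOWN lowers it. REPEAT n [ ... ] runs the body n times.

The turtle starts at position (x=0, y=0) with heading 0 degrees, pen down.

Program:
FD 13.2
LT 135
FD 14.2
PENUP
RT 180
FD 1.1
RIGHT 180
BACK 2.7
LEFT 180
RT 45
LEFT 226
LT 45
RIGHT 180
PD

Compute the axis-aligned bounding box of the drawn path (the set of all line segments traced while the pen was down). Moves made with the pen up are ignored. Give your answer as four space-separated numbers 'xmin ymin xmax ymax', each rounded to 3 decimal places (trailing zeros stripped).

Answer: 0 0 13.2 10.041

Derivation:
Executing turtle program step by step:
Start: pos=(0,0), heading=0, pen down
FD 13.2: (0,0) -> (13.2,0) [heading=0, draw]
LT 135: heading 0 -> 135
FD 14.2: (13.2,0) -> (3.159,10.041) [heading=135, draw]
PU: pen up
RT 180: heading 135 -> 315
FD 1.1: (3.159,10.041) -> (3.937,9.263) [heading=315, move]
RT 180: heading 315 -> 135
BK 2.7: (3.937,9.263) -> (5.846,7.354) [heading=135, move]
LT 180: heading 135 -> 315
RT 45: heading 315 -> 270
LT 226: heading 270 -> 136
LT 45: heading 136 -> 181
RT 180: heading 181 -> 1
PD: pen down
Final: pos=(5.846,7.354), heading=1, 2 segment(s) drawn

Segment endpoints: x in {0, 3.159, 13.2}, y in {0, 10.041}
xmin=0, ymin=0, xmax=13.2, ymax=10.041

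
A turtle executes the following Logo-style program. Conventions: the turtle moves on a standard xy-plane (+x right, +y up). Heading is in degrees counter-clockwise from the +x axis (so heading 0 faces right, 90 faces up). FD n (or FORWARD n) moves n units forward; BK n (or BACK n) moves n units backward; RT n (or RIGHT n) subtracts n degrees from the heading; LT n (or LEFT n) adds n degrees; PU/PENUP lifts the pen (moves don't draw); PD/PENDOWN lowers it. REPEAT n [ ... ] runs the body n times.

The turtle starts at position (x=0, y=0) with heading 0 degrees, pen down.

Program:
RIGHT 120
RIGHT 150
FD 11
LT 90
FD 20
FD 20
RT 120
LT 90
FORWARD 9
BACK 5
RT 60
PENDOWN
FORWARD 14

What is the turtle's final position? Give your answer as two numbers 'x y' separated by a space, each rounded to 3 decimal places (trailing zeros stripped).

Executing turtle program step by step:
Start: pos=(0,0), heading=0, pen down
RT 120: heading 0 -> 240
RT 150: heading 240 -> 90
FD 11: (0,0) -> (0,11) [heading=90, draw]
LT 90: heading 90 -> 180
FD 20: (0,11) -> (-20,11) [heading=180, draw]
FD 20: (-20,11) -> (-40,11) [heading=180, draw]
RT 120: heading 180 -> 60
LT 90: heading 60 -> 150
FD 9: (-40,11) -> (-47.794,15.5) [heading=150, draw]
BK 5: (-47.794,15.5) -> (-43.464,13) [heading=150, draw]
RT 60: heading 150 -> 90
PD: pen down
FD 14: (-43.464,13) -> (-43.464,27) [heading=90, draw]
Final: pos=(-43.464,27), heading=90, 6 segment(s) drawn

Answer: -43.464 27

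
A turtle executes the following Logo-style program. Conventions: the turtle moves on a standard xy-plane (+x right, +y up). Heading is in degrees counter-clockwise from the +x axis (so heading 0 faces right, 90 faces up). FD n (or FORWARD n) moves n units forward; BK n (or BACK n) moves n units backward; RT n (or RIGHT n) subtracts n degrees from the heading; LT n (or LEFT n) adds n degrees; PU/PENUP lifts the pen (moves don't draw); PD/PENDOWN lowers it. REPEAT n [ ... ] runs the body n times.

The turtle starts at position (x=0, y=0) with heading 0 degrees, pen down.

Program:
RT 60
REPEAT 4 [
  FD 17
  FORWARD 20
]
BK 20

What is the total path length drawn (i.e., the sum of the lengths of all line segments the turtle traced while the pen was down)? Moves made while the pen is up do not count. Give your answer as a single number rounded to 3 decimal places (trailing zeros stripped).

Executing turtle program step by step:
Start: pos=(0,0), heading=0, pen down
RT 60: heading 0 -> 300
REPEAT 4 [
  -- iteration 1/4 --
  FD 17: (0,0) -> (8.5,-14.722) [heading=300, draw]
  FD 20: (8.5,-14.722) -> (18.5,-32.043) [heading=300, draw]
  -- iteration 2/4 --
  FD 17: (18.5,-32.043) -> (27,-46.765) [heading=300, draw]
  FD 20: (27,-46.765) -> (37,-64.086) [heading=300, draw]
  -- iteration 3/4 --
  FD 17: (37,-64.086) -> (45.5,-78.808) [heading=300, draw]
  FD 20: (45.5,-78.808) -> (55.5,-96.129) [heading=300, draw]
  -- iteration 4/4 --
  FD 17: (55.5,-96.129) -> (64,-110.851) [heading=300, draw]
  FD 20: (64,-110.851) -> (74,-128.172) [heading=300, draw]
]
BK 20: (74,-128.172) -> (64,-110.851) [heading=300, draw]
Final: pos=(64,-110.851), heading=300, 9 segment(s) drawn

Segment lengths:
  seg 1: (0,0) -> (8.5,-14.722), length = 17
  seg 2: (8.5,-14.722) -> (18.5,-32.043), length = 20
  seg 3: (18.5,-32.043) -> (27,-46.765), length = 17
  seg 4: (27,-46.765) -> (37,-64.086), length = 20
  seg 5: (37,-64.086) -> (45.5,-78.808), length = 17
  seg 6: (45.5,-78.808) -> (55.5,-96.129), length = 20
  seg 7: (55.5,-96.129) -> (64,-110.851), length = 17
  seg 8: (64,-110.851) -> (74,-128.172), length = 20
  seg 9: (74,-128.172) -> (64,-110.851), length = 20
Total = 168

Answer: 168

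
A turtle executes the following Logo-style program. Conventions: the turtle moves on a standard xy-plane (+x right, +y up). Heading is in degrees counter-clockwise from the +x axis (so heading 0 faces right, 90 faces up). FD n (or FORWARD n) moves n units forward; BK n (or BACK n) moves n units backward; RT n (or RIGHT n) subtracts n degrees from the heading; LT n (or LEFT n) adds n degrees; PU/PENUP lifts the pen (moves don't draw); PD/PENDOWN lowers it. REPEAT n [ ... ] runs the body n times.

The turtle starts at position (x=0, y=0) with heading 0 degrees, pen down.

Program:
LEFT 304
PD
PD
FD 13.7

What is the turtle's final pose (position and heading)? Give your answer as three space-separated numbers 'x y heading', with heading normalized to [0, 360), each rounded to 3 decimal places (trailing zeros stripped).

Executing turtle program step by step:
Start: pos=(0,0), heading=0, pen down
LT 304: heading 0 -> 304
PD: pen down
PD: pen down
FD 13.7: (0,0) -> (7.661,-11.358) [heading=304, draw]
Final: pos=(7.661,-11.358), heading=304, 1 segment(s) drawn

Answer: 7.661 -11.358 304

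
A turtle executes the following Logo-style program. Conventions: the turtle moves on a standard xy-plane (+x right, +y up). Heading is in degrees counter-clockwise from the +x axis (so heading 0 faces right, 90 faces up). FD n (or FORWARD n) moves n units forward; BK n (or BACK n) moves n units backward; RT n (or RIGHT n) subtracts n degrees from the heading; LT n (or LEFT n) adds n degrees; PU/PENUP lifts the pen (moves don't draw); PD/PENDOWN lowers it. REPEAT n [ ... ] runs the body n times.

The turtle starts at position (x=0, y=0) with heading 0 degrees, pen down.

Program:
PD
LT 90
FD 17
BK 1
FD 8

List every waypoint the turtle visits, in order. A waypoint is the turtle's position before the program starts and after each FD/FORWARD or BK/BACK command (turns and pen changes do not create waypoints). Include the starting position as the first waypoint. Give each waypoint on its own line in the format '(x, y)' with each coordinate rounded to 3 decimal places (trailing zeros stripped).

Executing turtle program step by step:
Start: pos=(0,0), heading=0, pen down
PD: pen down
LT 90: heading 0 -> 90
FD 17: (0,0) -> (0,17) [heading=90, draw]
BK 1: (0,17) -> (0,16) [heading=90, draw]
FD 8: (0,16) -> (0,24) [heading=90, draw]
Final: pos=(0,24), heading=90, 3 segment(s) drawn
Waypoints (4 total):
(0, 0)
(0, 17)
(0, 16)
(0, 24)

Answer: (0, 0)
(0, 17)
(0, 16)
(0, 24)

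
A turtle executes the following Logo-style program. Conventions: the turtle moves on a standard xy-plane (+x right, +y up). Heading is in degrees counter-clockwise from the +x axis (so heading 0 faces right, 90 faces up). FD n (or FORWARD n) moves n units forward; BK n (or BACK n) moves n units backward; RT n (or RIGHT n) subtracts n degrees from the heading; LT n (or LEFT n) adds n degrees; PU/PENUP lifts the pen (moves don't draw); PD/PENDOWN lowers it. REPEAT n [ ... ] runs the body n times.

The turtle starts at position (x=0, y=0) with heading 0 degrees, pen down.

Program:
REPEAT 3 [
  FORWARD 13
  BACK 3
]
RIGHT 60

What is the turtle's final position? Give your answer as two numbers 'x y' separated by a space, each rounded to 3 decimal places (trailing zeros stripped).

Executing turtle program step by step:
Start: pos=(0,0), heading=0, pen down
REPEAT 3 [
  -- iteration 1/3 --
  FD 13: (0,0) -> (13,0) [heading=0, draw]
  BK 3: (13,0) -> (10,0) [heading=0, draw]
  -- iteration 2/3 --
  FD 13: (10,0) -> (23,0) [heading=0, draw]
  BK 3: (23,0) -> (20,0) [heading=0, draw]
  -- iteration 3/3 --
  FD 13: (20,0) -> (33,0) [heading=0, draw]
  BK 3: (33,0) -> (30,0) [heading=0, draw]
]
RT 60: heading 0 -> 300
Final: pos=(30,0), heading=300, 6 segment(s) drawn

Answer: 30 0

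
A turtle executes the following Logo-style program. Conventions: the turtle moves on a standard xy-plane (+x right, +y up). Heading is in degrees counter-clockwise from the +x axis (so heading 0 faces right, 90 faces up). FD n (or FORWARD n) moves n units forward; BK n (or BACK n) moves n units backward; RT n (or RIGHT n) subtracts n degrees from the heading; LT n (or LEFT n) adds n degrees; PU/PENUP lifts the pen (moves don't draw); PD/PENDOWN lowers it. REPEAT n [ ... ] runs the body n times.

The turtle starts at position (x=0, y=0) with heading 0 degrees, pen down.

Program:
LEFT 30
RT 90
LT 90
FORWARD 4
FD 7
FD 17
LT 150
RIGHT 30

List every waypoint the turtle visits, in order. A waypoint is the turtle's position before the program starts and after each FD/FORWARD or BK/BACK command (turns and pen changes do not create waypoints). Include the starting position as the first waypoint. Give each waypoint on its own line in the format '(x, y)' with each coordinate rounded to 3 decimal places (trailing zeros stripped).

Executing turtle program step by step:
Start: pos=(0,0), heading=0, pen down
LT 30: heading 0 -> 30
RT 90: heading 30 -> 300
LT 90: heading 300 -> 30
FD 4: (0,0) -> (3.464,2) [heading=30, draw]
FD 7: (3.464,2) -> (9.526,5.5) [heading=30, draw]
FD 17: (9.526,5.5) -> (24.249,14) [heading=30, draw]
LT 150: heading 30 -> 180
RT 30: heading 180 -> 150
Final: pos=(24.249,14), heading=150, 3 segment(s) drawn
Waypoints (4 total):
(0, 0)
(3.464, 2)
(9.526, 5.5)
(24.249, 14)

Answer: (0, 0)
(3.464, 2)
(9.526, 5.5)
(24.249, 14)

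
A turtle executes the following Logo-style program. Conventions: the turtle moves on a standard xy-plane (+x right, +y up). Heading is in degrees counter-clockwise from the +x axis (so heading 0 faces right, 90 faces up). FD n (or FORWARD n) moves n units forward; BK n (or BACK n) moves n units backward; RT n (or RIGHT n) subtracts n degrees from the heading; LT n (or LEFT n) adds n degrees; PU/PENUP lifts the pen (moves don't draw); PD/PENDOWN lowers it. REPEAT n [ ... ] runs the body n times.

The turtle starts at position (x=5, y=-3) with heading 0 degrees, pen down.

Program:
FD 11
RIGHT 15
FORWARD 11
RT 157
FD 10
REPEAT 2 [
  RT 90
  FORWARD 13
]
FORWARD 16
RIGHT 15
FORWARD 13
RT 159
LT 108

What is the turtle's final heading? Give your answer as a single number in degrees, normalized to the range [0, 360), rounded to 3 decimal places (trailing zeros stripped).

Executing turtle program step by step:
Start: pos=(5,-3), heading=0, pen down
FD 11: (5,-3) -> (16,-3) [heading=0, draw]
RT 15: heading 0 -> 345
FD 11: (16,-3) -> (26.625,-5.847) [heading=345, draw]
RT 157: heading 345 -> 188
FD 10: (26.625,-5.847) -> (16.723,-7.239) [heading=188, draw]
REPEAT 2 [
  -- iteration 1/2 --
  RT 90: heading 188 -> 98
  FD 13: (16.723,-7.239) -> (14.913,5.635) [heading=98, draw]
  -- iteration 2/2 --
  RT 90: heading 98 -> 8
  FD 13: (14.913,5.635) -> (27.787,7.444) [heading=8, draw]
]
FD 16: (27.787,7.444) -> (43.631,9.671) [heading=8, draw]
RT 15: heading 8 -> 353
FD 13: (43.631,9.671) -> (56.534,8.086) [heading=353, draw]
RT 159: heading 353 -> 194
LT 108: heading 194 -> 302
Final: pos=(56.534,8.086), heading=302, 7 segment(s) drawn

Answer: 302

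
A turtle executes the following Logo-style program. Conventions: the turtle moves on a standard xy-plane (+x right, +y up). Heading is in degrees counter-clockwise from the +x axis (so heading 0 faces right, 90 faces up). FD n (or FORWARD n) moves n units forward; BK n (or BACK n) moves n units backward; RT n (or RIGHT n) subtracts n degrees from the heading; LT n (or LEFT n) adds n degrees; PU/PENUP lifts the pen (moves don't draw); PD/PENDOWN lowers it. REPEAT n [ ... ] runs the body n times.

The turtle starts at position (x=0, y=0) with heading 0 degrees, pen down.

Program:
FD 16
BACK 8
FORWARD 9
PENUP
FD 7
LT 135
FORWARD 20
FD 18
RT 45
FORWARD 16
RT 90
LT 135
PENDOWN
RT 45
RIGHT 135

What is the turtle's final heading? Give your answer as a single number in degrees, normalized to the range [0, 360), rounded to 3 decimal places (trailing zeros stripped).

Executing turtle program step by step:
Start: pos=(0,0), heading=0, pen down
FD 16: (0,0) -> (16,0) [heading=0, draw]
BK 8: (16,0) -> (8,0) [heading=0, draw]
FD 9: (8,0) -> (17,0) [heading=0, draw]
PU: pen up
FD 7: (17,0) -> (24,0) [heading=0, move]
LT 135: heading 0 -> 135
FD 20: (24,0) -> (9.858,14.142) [heading=135, move]
FD 18: (9.858,14.142) -> (-2.87,26.87) [heading=135, move]
RT 45: heading 135 -> 90
FD 16: (-2.87,26.87) -> (-2.87,42.87) [heading=90, move]
RT 90: heading 90 -> 0
LT 135: heading 0 -> 135
PD: pen down
RT 45: heading 135 -> 90
RT 135: heading 90 -> 315
Final: pos=(-2.87,42.87), heading=315, 3 segment(s) drawn

Answer: 315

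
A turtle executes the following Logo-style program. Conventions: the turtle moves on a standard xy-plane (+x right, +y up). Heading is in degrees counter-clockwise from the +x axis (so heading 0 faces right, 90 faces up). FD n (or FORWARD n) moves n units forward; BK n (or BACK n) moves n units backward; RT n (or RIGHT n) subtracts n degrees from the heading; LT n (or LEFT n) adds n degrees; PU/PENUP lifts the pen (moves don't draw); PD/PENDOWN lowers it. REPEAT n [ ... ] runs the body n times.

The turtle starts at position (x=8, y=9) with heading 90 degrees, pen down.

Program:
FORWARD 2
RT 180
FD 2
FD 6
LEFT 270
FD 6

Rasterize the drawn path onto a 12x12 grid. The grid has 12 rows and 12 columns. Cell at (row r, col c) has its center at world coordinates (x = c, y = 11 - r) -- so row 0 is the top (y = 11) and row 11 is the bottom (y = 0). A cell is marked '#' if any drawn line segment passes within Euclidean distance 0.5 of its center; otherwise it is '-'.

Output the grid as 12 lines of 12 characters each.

Segment 0: (8,9) -> (8,11)
Segment 1: (8,11) -> (8,9)
Segment 2: (8,9) -> (8,3)
Segment 3: (8,3) -> (2,3)

Answer: --------#---
--------#---
--------#---
--------#---
--------#---
--------#---
--------#---
--------#---
--#######---
------------
------------
------------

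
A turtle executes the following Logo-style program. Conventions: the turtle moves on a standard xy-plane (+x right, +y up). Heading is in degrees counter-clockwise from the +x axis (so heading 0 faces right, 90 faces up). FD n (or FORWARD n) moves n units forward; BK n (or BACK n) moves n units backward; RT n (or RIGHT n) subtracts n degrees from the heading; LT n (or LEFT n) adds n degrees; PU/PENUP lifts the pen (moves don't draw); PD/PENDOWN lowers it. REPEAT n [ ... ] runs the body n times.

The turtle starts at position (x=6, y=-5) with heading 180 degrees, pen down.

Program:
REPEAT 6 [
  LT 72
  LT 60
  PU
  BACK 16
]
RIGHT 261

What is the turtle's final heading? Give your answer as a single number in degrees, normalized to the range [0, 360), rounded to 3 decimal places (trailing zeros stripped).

Executing turtle program step by step:
Start: pos=(6,-5), heading=180, pen down
REPEAT 6 [
  -- iteration 1/6 --
  LT 72: heading 180 -> 252
  LT 60: heading 252 -> 312
  PU: pen up
  BK 16: (6,-5) -> (-4.706,6.89) [heading=312, move]
  -- iteration 2/6 --
  LT 72: heading 312 -> 24
  LT 60: heading 24 -> 84
  PU: pen up
  BK 16: (-4.706,6.89) -> (-6.379,-9.022) [heading=84, move]
  -- iteration 3/6 --
  LT 72: heading 84 -> 156
  LT 60: heading 156 -> 216
  PU: pen up
  BK 16: (-6.379,-9.022) -> (6.566,0.383) [heading=216, move]
  -- iteration 4/6 --
  LT 72: heading 216 -> 288
  LT 60: heading 288 -> 348
  PU: pen up
  BK 16: (6.566,0.383) -> (-9.085,3.709) [heading=348, move]
  -- iteration 5/6 --
  LT 72: heading 348 -> 60
  LT 60: heading 60 -> 120
  PU: pen up
  BK 16: (-9.085,3.709) -> (-1.085,-10.147) [heading=120, move]
  -- iteration 6/6 --
  LT 72: heading 120 -> 192
  LT 60: heading 192 -> 252
  PU: pen up
  BK 16: (-1.085,-10.147) -> (3.86,5.07) [heading=252, move]
]
RT 261: heading 252 -> 351
Final: pos=(3.86,5.07), heading=351, 0 segment(s) drawn

Answer: 351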